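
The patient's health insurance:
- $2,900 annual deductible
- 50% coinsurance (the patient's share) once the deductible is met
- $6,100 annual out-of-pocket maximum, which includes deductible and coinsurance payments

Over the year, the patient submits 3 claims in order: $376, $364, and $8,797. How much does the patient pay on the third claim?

Claim 1 — $376: fully absorbed by the deductible. Patient pays $376; OOP now $376.
Claim 2 — $364: fully absorbed by the deductible. Patient owes $364 (running OOP $740).
Claim 3 — $8,797: $2,160 finishes the deductible; $6,637 goes to coinsurance; coinsurance $6,637 × 50% = $3,318.50. Together that's $2,160 + $3,318.50 = $5,478.50. Adding that to $740 gives $6,218.50, past the $6,100 cap; patient pays only $6,100 − $740 = $5,360.

$5,360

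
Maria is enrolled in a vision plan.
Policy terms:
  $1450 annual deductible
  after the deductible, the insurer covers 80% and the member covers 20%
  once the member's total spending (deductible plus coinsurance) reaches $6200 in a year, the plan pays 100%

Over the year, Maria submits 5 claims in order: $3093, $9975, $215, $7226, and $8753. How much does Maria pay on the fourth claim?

$1445.20

Bill 1, $3093: deductible takes $1450, $1643 remains; 20% of $1643 = $328.60. Member owes $1778.60 (running OOP $1778.60).
Bill 2, $9975: 20% coinsurance on $9975 = $1995. Cost to member: $1995. OOP to date $3773.60.
Bill 3, $215: deductible already satisfied, so member's share is 20% × $215 = $43. Cost to member: $43. OOP to date $3816.60.
Bill 4, $7226: deductible met; 20% of $7226 = $1445.20. Member owes $1445.20 (running OOP $5261.80).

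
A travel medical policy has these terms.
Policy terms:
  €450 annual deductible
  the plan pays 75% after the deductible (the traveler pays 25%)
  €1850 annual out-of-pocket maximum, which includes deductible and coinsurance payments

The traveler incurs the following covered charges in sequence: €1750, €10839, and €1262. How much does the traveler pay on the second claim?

Claim 1 — €1750: €450 finishes the deductible; €1300 goes to coinsurance; 25% of €1300 = €325. Cost to traveler: €775. OOP to date €775.
Claim 2 — €10839: deductible met; 25% of €10839 = €2709.75. Adding that to €775 gives €3484.75, past the €1850 cap; traveler pays only €1850 − €775 = €1075.

€1075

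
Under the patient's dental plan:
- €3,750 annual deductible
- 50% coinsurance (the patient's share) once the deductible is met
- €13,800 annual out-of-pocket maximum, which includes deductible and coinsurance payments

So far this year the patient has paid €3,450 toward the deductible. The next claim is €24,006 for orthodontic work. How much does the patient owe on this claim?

€10,350

Remaining deductible: €3,750 − €3,450 = €300.
That leaves €24,006 − €300 = €23,706 for coinsurance.
Patient's 50% share of €23,706 is €11,853.
So the patient owes €300 + €11,853 = €12,153 before any cap.
Adding €12,153 to the €3,450 already spent would give €15,603, which exceeds the €13,800 cap; the patient pays just €13,800 − €3,450 = €10,350.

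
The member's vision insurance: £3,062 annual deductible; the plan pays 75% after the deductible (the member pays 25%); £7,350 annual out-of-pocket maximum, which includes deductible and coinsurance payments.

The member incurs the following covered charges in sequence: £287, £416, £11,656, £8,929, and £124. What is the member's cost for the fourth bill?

Bill 1, £287: all of it applies to the deductible. Member owes £287 (running OOP £287).
Bill 2, £416: entire amount goes to the deductible. Cost to member: £416. OOP to date £703.
Bill 3, £11,656: £2,359 finishes the deductible; £9,297 goes to coinsurance; coinsurance £9,297 × 25% = £2,324.25. Member pays £4,683.25; OOP now £5,386.25.
Bill 4, £8,929: 25% coinsurance on £8,929 = £2,232.25. That would push OOP to £7,618.50, over the £7,350 cap, so member pays £7,350 − £5,386.25 = £1,963.75.

£1,963.75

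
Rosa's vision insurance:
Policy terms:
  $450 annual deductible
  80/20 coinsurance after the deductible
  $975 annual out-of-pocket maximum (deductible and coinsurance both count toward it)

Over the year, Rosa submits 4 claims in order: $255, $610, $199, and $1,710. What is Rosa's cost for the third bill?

#1 ($255): entire amount goes to the deductible. Cost to member: $255. OOP to date $255.
#2 ($610): $195 to deductible, leaving $415; member's 20% is $83. Member owes $278 (running OOP $533).
#3 ($199): 20% coinsurance on $199 = $39.80. Member pays $39.80; OOP now $572.80.

$39.80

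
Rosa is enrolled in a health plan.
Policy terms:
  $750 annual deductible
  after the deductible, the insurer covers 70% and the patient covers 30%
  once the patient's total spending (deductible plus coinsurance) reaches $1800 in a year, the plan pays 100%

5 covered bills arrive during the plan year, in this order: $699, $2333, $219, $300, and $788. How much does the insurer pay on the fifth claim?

$578.30

Claim 1 ($699): entire amount goes to the deductible. Patient pays $699; OOP now $699. Insurer: $699 − $699 = $0.
Claim 2 ($2333): deductible takes $51, $2282 remains; coinsurance $2282 × 30% = $684.60. Cost to patient: $735.60. OOP to date $1434.60. Plan pays $2333 − $735.60 = $1597.40.
Claim 3 ($219): deductible already satisfied, so patient's share is 30% × $219 = $65.70. Patient pays $65.70; OOP now $1500.30. Insurer: $219 − $65.70 = $153.30.
Claim 4 ($300): deductible already satisfied, so patient's share is 30% × $300 = $90. Patient owes $90 (running OOP $1590.30). Plan pays $300 − $90 = $210.
Claim 5 ($788): 30% coinsurance on $788 = $236.40. Adding that to $1590.30 gives $1826.70, past the $1800 cap; patient pays only $1800 − $1590.30 = $209.70. Insurer: $788 − $209.70 = $578.30.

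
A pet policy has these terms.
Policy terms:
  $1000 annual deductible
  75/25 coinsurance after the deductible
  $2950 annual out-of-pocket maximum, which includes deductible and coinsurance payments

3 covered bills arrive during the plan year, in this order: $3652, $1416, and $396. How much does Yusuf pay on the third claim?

#1 ($3652): $1000 to deductible, leaving $2652; 25% of $2652 = $663. Cost to owner: $1663. OOP to date $1663.
#2 ($1416): deductible met; 25% of $1416 = $354. Owner owes $354 (running OOP $2017).
#3 ($396): deductible already satisfied, so owner's share is 25% × $396 = $99. Owner owes $99 (running OOP $2116).

$99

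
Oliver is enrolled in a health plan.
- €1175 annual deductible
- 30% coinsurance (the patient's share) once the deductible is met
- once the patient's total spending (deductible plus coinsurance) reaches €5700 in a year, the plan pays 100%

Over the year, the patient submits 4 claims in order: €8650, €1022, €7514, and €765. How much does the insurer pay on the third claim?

Claim 1 — €8650: deductible takes €1175, €7475 remains; patient's 30% is €2242.50. Patient owes €3417.50 (running OOP €3417.50). Insurer: €8650 − €3417.50 = €5232.50.
Claim 2 — €1022: 30% coinsurance on €1022 = €306.60. Patient owes €306.60 (running OOP €3724.10). Insurer: €1022 − €306.60 = €715.40.
Claim 3 — €7514: deductible met; 30% of €7514 = €2254.20. OOP would hit €5978.30 > €5700, so the cap limits the patient to €5700 − €3724.10 = €1975.90. Insurer: €7514 − €1975.90 = €5538.10.

€5538.10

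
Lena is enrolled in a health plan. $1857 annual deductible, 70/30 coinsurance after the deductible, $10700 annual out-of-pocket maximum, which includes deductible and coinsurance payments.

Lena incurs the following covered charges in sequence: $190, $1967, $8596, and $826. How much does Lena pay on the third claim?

#1 ($190): all of it applies to the deductible. Cost to patient: $190. OOP to date $190.
#2 ($1967): $1667 to deductible, leaving $300; coinsurance $300 × 30% = $90. Cost to patient: $1757. OOP to date $1947.
#3 ($8596): deductible met; 30% of $8596 = $2578.80. Patient pays $2578.80; OOP now $4525.80.

$2578.80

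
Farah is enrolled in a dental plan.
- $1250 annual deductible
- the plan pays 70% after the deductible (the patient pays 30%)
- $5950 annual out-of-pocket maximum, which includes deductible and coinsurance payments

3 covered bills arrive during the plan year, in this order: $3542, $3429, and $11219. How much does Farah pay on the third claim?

$2983.70

#1 ($3542): deductible takes $1250, $2292 remains; 30% of $2292 = $687.60. Patient pays $1937.60; OOP now $1937.60.
#2 ($3429): deductible met; 30% of $3429 = $1028.70. Cost to patient: $1028.70. OOP to date $2966.30.
#3 ($11219): 30% coinsurance on $11219 = $3365.70. OOP would hit $6332 > $5950, so the cap limits the patient to $5950 − $2966.30 = $2983.70.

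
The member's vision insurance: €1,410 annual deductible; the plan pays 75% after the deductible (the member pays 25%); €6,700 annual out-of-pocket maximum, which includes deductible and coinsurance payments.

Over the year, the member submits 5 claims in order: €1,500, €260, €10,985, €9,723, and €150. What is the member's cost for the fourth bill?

Claim 1 — €1,500: deductible takes €1,410, €90 remains; member's 25% is €22.50. Member owes €1,432.50 (running OOP €1,432.50).
Claim 2 — €260: 25% coinsurance on €260 = €65. Member pays €65; OOP now €1,497.50.
Claim 3 — €10,985: 25% coinsurance on €10,985 = €2,746.25. Member owes €2,746.25 (running OOP €4,243.75).
Claim 4 — €9,723: deductible met; 25% of €9,723 = €2,430.75. Cost to member: €2,430.75. OOP to date €6,674.50.

€2,430.75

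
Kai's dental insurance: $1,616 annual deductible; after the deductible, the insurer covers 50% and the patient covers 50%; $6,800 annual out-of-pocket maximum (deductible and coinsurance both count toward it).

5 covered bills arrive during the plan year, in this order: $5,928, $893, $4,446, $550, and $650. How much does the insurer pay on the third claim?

Bill 1, $5,928: $1,616 finishes the deductible; $4,312 goes to coinsurance; 50% of $4,312 = $2,156. Patient owes $3,772 (running OOP $3,772). Plan pays $5,928 − $3,772 = $2,156.
Bill 2, $893: 50% coinsurance on $893 = $446.50. Cost to patient: $446.50. OOP to date $4,218.50. Insurer: $893 − $446.50 = $446.50.
Bill 3, $4,446: deductible met; 50% of $4,446 = $2,223. Cost to patient: $2,223. OOP to date $6,441.50. Plan pays $4,446 − $2,223 = $2,223.

$2,223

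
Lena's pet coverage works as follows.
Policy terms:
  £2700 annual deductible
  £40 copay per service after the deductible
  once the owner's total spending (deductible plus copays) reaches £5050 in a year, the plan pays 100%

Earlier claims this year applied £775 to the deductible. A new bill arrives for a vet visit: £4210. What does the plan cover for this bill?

£2245

£775 of the £2700 deductible is already met, leaving £1925.
That leaves £4210 − £1925 = £2285 for the copay.
Copay on this service: £40.
So the owner owes £1925 + £40 = £1965 before any cap.
Total out-of-pocket so far would be £775 + £1965 = £2740, below the £5050 cap — no reduction.
Insurer pays the balance: £4210 − £1965 = £2245.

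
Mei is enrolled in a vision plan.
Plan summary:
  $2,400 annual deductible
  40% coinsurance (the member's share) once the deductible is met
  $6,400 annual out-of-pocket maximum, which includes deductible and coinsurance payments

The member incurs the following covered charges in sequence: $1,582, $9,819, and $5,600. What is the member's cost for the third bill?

$399.60

Claim 1 ($1,582): fully absorbed by the deductible. Cost to member: $1,582. OOP to date $1,582.
Claim 2 ($9,819): $818 to deductible, leaving $9,001; member's 40% is $3,600.40. Member owes $4,418.40 (running OOP $6,000.40).
Claim 3 ($5,600): deductible met; 40% of $5,600 = $2,240. OOP would hit $8,240.40 > $6,400, so the cap limits the member to $6,400 − $6,000.40 = $399.60.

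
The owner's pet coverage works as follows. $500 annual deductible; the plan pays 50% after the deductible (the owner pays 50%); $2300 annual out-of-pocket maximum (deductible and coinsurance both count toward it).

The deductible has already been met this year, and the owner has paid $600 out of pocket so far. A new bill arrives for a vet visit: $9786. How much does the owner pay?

The deductible is already satisfied, so the full bill goes to coinsurance.
Owner's 50% share of $9786 is $4893.
That would bring total out-of-pocket to $5493, past the $2300 cap. The owner is capped at $2300 − $600 = $1700 on this claim.

$1700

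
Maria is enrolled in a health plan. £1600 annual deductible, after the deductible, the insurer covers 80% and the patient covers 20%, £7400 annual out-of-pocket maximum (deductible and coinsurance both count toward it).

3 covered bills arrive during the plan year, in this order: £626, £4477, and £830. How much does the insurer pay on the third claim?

Bill 1, £626: all of it applies to the deductible. Patient owes £626 (running OOP £626). Insurer: £626 − £626 = £0.
Bill 2, £4477: £974 to deductible, leaving £3503; coinsurance £3503 × 20% = £700.60. Patient owes £1674.60 (running OOP £2300.60). Insurer: £4477 − £1674.60 = £2802.40.
Bill 3, £830: deductible already satisfied, so patient's share is 20% × £830 = £166. Patient owes £166 (running OOP £2466.60). Insurer: £830 − £166 = £664.

£664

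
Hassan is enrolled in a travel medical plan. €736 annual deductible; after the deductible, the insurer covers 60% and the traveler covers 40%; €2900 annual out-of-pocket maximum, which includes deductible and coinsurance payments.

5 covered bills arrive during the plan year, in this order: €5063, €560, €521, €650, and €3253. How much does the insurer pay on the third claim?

#1 (€5063): deductible takes €736, €4327 remains; traveler's 40% is €1730.80. Traveler owes €2466.80 (running OOP €2466.80). Insurer: €5063 − €2466.80 = €2596.20.
#2 (€560): 40% coinsurance on €560 = €224. Cost to traveler: €224. OOP to date €2690.80. Plan pays €560 − €224 = €336.
#3 (€521): deductible already satisfied, so traveler's share is 40% × €521 = €208.40. Cost to traveler: €208.40. OOP to date €2899.20. Plan pays €521 − €208.40 = €312.60.

€312.60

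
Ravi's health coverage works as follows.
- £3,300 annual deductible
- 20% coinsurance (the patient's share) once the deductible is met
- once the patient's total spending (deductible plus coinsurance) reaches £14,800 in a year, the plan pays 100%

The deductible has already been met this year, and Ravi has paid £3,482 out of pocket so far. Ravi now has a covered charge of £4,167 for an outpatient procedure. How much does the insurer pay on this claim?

£3,333.60

With the deductible met, the entire £4,167 is subject to coinsurance.
20% of £4,167 = £833.40 falls to the patient.
Cumulative spending £3,482 + £833.40 = £4,315.40 stays under the £14,800 maximum.
Insurer pays the balance: £4,167 − £833.40 = £3,333.60.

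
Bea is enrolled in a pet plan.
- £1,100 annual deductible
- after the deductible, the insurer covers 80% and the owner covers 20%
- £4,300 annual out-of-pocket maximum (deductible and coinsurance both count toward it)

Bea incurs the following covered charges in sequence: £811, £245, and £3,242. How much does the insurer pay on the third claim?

Bill 1, £811: all of it applies to the deductible. Cost to owner: £811. OOP to date £811. Plan pays £811 − £811 = £0.
Bill 2, £245: all of it applies to the deductible. Cost to owner: £245. OOP to date £1,056. Plan pays £245 − £245 = £0.
Bill 3, £3,242: £44 to deductible, leaving £3,198; 20% of £3,198 = £639.60. Owner pays £683.60; OOP now £1,739.60. Plan pays £3,242 − £683.60 = £2,558.40.

£2,558.40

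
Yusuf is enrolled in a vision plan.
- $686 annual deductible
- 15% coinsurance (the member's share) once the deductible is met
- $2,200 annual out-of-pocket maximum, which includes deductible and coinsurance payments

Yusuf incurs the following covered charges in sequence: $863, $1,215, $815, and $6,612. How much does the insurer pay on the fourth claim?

$5,620.20

Claim 1 — $863: $686 finishes the deductible; $177 goes to coinsurance; 15% of $177 = $26.55. Cost to member: $712.55. OOP to date $712.55. Insurer: $863 − $712.55 = $150.45.
Claim 2 — $1,215: 15% coinsurance on $1,215 = $182.25. Member owes $182.25 (running OOP $894.80). Plan pays $1,215 − $182.25 = $1,032.75.
Claim 3 — $815: deductible met; 15% of $815 = $122.25. Member pays $122.25; OOP now $1,017.05. Plan pays $815 − $122.25 = $692.75.
Claim 4 — $6,612: 15% coinsurance on $6,612 = $991.80. Member owes $991.80 (running OOP $2,008.85). Plan pays $6,612 − $991.80 = $5,620.20.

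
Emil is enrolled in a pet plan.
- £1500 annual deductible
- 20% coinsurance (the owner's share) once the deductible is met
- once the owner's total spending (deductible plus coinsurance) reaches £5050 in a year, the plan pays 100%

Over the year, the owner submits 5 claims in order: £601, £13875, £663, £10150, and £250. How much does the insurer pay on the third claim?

Bill 1, £601: entire amount goes to the deductible. Owner pays £601; OOP now £601. Plan pays £601 − £601 = £0.
Bill 2, £13875: £899 finishes the deductible; £12976 goes to coinsurance; 20% of £12976 = £2595.20. Owner owes £3494.20 (running OOP £4095.20). Plan pays £13875 − £3494.20 = £10380.80.
Bill 3, £663: deductible met; 20% of £663 = £132.60. Cost to owner: £132.60. OOP to date £4227.80. Plan pays £663 − £132.60 = £530.40.

£530.40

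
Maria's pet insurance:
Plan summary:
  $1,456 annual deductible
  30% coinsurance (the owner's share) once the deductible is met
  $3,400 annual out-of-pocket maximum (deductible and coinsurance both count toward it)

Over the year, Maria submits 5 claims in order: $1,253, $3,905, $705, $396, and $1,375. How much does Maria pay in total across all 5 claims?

Claim 1 ($1,253): entire amount goes to the deductible. Owner owes $1,253 (running OOP $1,253).
Claim 2 ($3,905): $203 to deductible, leaving $3,702; owner's 30% is $1,110.60. Cost to owner: $1,313.60. OOP to date $2,566.60.
Claim 3 ($705): deductible already satisfied, so owner's share is 30% × $705 = $211.50. Owner owes $211.50 (running OOP $2,778.10).
Claim 4 ($396): deductible already satisfied, so owner's share is 30% × $396 = $118.80. Owner pays $118.80; OOP now $2,896.90.
Claim 5 ($1,375): deductible already satisfied, so owner's share is 30% × $1,375 = $412.50. Cost to owner: $412.50. OOP to date $3,309.40.
Total paid by the owner: $1,253 + $1,313.60 + $211.50 + $118.80 + $412.50 = $3,309.40.

$3,309.40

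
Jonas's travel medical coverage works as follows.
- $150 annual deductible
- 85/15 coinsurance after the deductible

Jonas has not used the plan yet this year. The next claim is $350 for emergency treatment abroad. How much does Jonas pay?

$180

The full $150 deductible is still open; $150 of this bill applies to it.
That leaves $350 − $150 = $200 for coinsurance.
Coinsurance: $200 × 15% = $30.
Traveler responsibility: $150 + $30 = $180.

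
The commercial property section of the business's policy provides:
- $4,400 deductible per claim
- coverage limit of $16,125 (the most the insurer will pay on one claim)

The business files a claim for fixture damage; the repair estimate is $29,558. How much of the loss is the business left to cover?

$13,433

Subtract the deductible: $29,558 − $4,400 = $25,158.
Since $25,158 > $16,125, the payout is capped at $16,125.
Business's share is the uncovered remainder: $29,558 − $16,125 = $13,433.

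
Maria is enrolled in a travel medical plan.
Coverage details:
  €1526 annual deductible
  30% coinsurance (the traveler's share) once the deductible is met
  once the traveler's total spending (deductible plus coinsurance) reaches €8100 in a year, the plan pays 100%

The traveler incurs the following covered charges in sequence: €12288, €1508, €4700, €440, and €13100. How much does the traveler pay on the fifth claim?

€1351

#1 (€12288): €1526 finishes the deductible; €10762 goes to coinsurance; 30% of €10762 = €3228.60. Cost to traveler: €4754.60. OOP to date €4754.60.
#2 (€1508): deductible met; 30% of €1508 = €452.40. Traveler owes €452.40 (running OOP €5207).
#3 (€4700): deductible met; 30% of €4700 = €1410. Traveler pays €1410; OOP now €6617.
#4 (€440): deductible met; 30% of €440 = €132. Traveler pays €132; OOP now €6749.
#5 (€13100): deductible met; 30% of €13100 = €3930. OOP would hit €10679 > €8100, so the cap limits the traveler to €8100 − €6749 = €1351.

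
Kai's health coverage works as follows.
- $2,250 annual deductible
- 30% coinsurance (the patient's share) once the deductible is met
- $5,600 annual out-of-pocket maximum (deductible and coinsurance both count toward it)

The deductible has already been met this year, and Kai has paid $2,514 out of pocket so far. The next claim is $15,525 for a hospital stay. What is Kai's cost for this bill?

$3,086

With the deductible met, the entire $15,525 is subject to coinsurance.
Coinsurance: $15,525 × 30% = $4,657.50.
That would bring total out-of-pocket to $7,171.50, past the $5,600 cap. The patient is capped at $5,600 − $2,514 = $3,086 on this claim.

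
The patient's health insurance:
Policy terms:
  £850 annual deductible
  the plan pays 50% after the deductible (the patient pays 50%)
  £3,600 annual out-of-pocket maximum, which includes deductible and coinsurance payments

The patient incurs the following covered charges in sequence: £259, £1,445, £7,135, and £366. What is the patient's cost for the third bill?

Claim 1 — £259: all of it applies to the deductible. Patient pays £259; OOP now £259.
Claim 2 — £1,445: £591 to deductible, leaving £854; 50% of £854 = £427. Patient pays £1,018; OOP now £1,277.
Claim 3 — £7,135: deductible met; 50% of £7,135 = £3,567.50. That would push OOP to £4,844.50, over the £3,600 cap, so patient pays £3,600 − £1,277 = £2,323.

£2,323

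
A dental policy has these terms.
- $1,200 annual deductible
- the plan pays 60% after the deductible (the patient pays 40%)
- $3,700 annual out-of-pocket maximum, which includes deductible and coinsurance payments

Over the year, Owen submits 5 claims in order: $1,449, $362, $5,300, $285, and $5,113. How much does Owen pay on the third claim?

$2,120

Claim 1 ($1,449): deductible takes $1,200, $249 remains; patient's 40% is $99.60. Patient owes $1,299.60 (running OOP $1,299.60).
Claim 2 ($362): 40% coinsurance on $362 = $144.80. Patient pays $144.80; OOP now $1,444.40.
Claim 3 ($5,300): deductible met; 40% of $5,300 = $2,120. Patient pays $2,120; OOP now $3,564.40.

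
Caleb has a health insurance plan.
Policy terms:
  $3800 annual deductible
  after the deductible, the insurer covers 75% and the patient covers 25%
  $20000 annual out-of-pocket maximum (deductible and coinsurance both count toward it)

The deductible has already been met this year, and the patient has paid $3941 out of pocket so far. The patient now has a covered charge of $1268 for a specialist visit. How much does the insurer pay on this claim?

$951

The deductible is already satisfied, so the full bill goes to coinsurance.
Coinsurance: $1268 × 25% = $317.
Total out-of-pocket so far would be $3941 + $317 = $4258, below the $20000 cap — no reduction.
The plan picks up $1268 − $317 = $951.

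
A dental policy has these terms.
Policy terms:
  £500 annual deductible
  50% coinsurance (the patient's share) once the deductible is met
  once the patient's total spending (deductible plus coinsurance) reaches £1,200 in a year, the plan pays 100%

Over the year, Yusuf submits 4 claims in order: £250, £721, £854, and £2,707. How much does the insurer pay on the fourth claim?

Bill 1, £250: entire amount goes to the deductible. Patient pays £250; OOP now £250. Plan pays £250 − £250 = £0.
Bill 2, £721: £250 finishes the deductible; £471 goes to coinsurance; coinsurance £471 × 50% = £235.50. Cost to patient: £485.50. OOP to date £735.50. Insurer: £721 − £485.50 = £235.50.
Bill 3, £854: 50% coinsurance on £854 = £427. Cost to patient: £427. OOP to date £1,162.50. Insurer: £854 − £427 = £427.
Bill 4, £2,707: deductible already satisfied, so patient's share is 50% × £2,707 = £1,353.50. OOP would hit £2,516 > £1,200, so the cap limits the patient to £1,200 − £1,162.50 = £37.50. Insurer: £2,707 − £37.50 = £2,669.50.

£2,669.50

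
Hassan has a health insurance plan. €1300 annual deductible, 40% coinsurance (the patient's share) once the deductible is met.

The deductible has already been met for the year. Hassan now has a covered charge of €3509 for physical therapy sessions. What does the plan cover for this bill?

The deductible is already satisfied, so the full bill goes to coinsurance.
Patient's 40% share of €3509 is €1403.60.
The insurer covers the remainder: €3509 − €1403.60 = €2105.40.

€2105.40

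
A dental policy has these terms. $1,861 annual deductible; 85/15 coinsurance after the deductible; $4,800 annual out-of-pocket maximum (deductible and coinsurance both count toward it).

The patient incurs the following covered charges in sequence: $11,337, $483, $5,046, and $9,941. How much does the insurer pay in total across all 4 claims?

#1 ($11,337): deductible takes $1,861, $9,476 remains; coinsurance $9,476 × 15% = $1,421.40. Patient owes $3,282.40 (running OOP $3,282.40). Insurer: $11,337 − $3,282.40 = $8,054.60.
#2 ($483): deductible already satisfied, so patient's share is 15% × $483 = $72.45. Patient pays $72.45; OOP now $3,354.85. Plan pays $483 − $72.45 = $410.55.
#3 ($5,046): 15% coinsurance on $5,046 = $756.90. Patient pays $756.90; OOP now $4,111.75. Plan pays $5,046 − $756.90 = $4,289.10.
#4 ($9,941): 15% coinsurance on $9,941 = $1,491.15. OOP would hit $5,602.90 > $4,800, so the cap limits the patient to $4,800 − $4,111.75 = $688.25. Insurer: $9,941 − $688.25 = $9,252.75.
Insurer total = bills − patient's total = $26,807 − $4,800 = $22,007.

$22,007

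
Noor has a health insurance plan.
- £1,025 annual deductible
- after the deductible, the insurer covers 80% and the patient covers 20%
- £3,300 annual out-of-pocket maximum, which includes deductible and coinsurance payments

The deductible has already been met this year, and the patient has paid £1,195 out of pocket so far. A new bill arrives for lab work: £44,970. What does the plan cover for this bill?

£42,865

With the deductible met, the entire £44,970 is subject to coinsurance.
Coinsurance: £44,970 × 20% = £8,994.
Adding £8,994 to the £1,195 already spent would give £10,189, which exceeds the £3,300 cap; the patient pays just £3,300 − £1,195 = £2,105.
The plan picks up £44,970 − £2,105 = £42,865.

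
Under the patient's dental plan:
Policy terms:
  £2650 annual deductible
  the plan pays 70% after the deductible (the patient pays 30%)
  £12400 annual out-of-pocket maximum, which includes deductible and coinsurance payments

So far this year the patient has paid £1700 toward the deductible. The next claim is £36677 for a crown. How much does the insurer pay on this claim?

£25977

Deductible still to meet: £2650 − £1700 = £950.
The remaining £35727 (= £36677 − £950) moves to coinsurance.
Patient's 30% share of £35727 is £10718.10.
That puts the patient's cost at £950 + £10718.10 = £11668.10 before any cap.
That would bring total out-of-pocket to £13368.10, past the £12400 cap. The patient is capped at £12400 − £1700 = £10700 on this claim.
The insurer covers the remainder: £36677 − £10700 = £25977.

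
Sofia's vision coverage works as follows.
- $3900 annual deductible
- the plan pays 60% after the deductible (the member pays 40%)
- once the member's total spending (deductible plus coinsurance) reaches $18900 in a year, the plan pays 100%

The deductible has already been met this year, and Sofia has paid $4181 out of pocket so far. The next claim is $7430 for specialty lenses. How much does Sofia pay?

$2972

The deductible is already satisfied, so the full bill goes to coinsurance.
Coinsurance: $7430 × 40% = $2972.
Year-to-date out-of-pocket becomes $4181 + $2972 = $7153, still under the $18900 maximum, so no cap applies.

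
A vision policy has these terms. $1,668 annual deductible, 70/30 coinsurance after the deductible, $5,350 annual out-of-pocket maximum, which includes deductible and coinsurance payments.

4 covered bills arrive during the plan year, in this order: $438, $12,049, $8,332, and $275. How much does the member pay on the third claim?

#1 ($438): fully absorbed by the deductible. Member owes $438 (running OOP $438).
#2 ($12,049): $1,230 to deductible, leaving $10,819; member's 30% is $3,245.70. Member pays $4,475.70; OOP now $4,913.70.
#3 ($8,332): 30% coinsurance on $8,332 = $2,499.60. Adding that to $4,913.70 gives $7,413.30, past the $5,350 cap; member pays only $5,350 − $4,913.70 = $436.30.

$436.30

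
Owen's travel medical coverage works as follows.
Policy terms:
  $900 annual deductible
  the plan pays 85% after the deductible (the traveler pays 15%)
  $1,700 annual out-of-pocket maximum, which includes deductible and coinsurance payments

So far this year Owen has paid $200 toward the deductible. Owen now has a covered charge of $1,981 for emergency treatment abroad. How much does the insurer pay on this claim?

$200 of the $900 deductible is already met, leaving $700.
After the $700 deductible portion, $1,981 − $700 = $1,281 is subject to coinsurance.
Coinsurance: $1,281 × 15% = $192.15.
That puts the traveler's cost at $700 + $192.15 = $892.15 before any cap.
Cumulative spending $200 + $892.15 = $1,092.15 stays under the $1,700 maximum.
The plan picks up $1,981 − $892.15 = $1,088.85.

$1,088.85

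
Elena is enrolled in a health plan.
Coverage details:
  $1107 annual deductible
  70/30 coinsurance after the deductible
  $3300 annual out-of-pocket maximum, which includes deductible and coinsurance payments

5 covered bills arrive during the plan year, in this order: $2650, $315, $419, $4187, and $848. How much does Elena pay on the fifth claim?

$253.80

Claim 1 — $2650: deductible takes $1107, $1543 remains; patient's 30% is $462.90. Patient pays $1569.90; OOP now $1569.90.
Claim 2 — $315: 30% coinsurance on $315 = $94.50. Cost to patient: $94.50. OOP to date $1664.40.
Claim 3 — $419: deductible met; 30% of $419 = $125.70. Patient owes $125.70 (running OOP $1790.10).
Claim 4 — $4187: 30% coinsurance on $4187 = $1256.10. Patient pays $1256.10; OOP now $3046.20.
Claim 5 — $848: 30% coinsurance on $848 = $254.40. Adding that to $3046.20 gives $3300.60, past the $3300 cap; patient pays only $3300 − $3046.20 = $253.80.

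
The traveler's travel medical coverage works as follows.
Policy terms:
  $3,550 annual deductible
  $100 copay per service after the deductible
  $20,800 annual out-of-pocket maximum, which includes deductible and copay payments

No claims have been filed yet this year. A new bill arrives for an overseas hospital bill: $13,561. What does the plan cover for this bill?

Deductible not yet touched, so the first $3,550 of the bill goes to the deductible.
After the $3,550 deductible portion, $13,561 − $3,550 = $10,011 is subject to the copay.
Copay on this service: $100.
Traveler responsibility before any cap: $3,550 + $100 = $3,650.
Cumulative spending $0 + $3,650 = $3,650 stays under the $20,800 maximum.
The plan picks up $13,561 − $3,650 = $9,911.

$9,911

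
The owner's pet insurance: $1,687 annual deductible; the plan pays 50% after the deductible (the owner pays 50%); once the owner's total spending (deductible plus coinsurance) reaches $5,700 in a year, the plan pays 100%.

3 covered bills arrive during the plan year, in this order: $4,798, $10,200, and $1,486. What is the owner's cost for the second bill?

Bill 1, $4,798: $1,687 finishes the deductible; $3,111 goes to coinsurance; coinsurance $3,111 × 50% = $1,555.50. Owner pays $3,242.50; OOP now $3,242.50.
Bill 2, $10,200: deductible met; 50% of $10,200 = $5,100. OOP would hit $8,342.50 > $5,700, so the cap limits the owner to $5,700 − $3,242.50 = $2,457.50.

$2,457.50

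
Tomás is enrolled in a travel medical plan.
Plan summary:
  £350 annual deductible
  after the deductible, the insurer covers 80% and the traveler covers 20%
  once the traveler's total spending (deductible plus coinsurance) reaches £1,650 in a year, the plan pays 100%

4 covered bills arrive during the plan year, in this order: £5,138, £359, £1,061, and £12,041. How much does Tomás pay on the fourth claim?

£58.40

Claim 1 (£5,138): £350 to deductible, leaving £4,788; coinsurance £4,788 × 20% = £957.60. Traveler pays £1,307.60; OOP now £1,307.60.
Claim 2 (£359): 20% coinsurance on £359 = £71.80. Traveler pays £71.80; OOP now £1,379.40.
Claim 3 (£1,061): deductible already satisfied, so traveler's share is 20% × £1,061 = £212.20. Traveler owes £212.20 (running OOP £1,591.60).
Claim 4 (£12,041): deductible already satisfied, so traveler's share is 20% × £12,041 = £2,408.20. Adding that to £1,591.60 gives £3,999.80, past the £1,650 cap; traveler pays only £1,650 − £1,591.60 = £58.40.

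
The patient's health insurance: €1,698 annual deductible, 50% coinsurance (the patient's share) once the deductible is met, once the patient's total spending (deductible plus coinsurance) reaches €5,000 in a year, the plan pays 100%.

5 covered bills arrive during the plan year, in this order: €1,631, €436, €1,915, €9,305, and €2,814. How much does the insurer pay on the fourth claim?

€7,145

Bill 1, €1,631: entire amount goes to the deductible. Patient pays €1,631; OOP now €1,631. Plan pays €1,631 − €1,631 = €0.
Bill 2, €436: deductible takes €67, €369 remains; patient's 50% is €184.50. Patient owes €251.50 (running OOP €1,882.50). Plan pays €436 − €251.50 = €184.50.
Bill 3, €1,915: deductible met; 50% of €1,915 = €957.50. Cost to patient: €957.50. OOP to date €2,840. Insurer: €1,915 − €957.50 = €957.50.
Bill 4, €9,305: 50% coinsurance on €9,305 = €4,652.50. Adding that to €2,840 gives €7,492.50, past the €5,000 cap; patient pays only €5,000 − €2,840 = €2,160. Insurer: €9,305 − €2,160 = €7,145.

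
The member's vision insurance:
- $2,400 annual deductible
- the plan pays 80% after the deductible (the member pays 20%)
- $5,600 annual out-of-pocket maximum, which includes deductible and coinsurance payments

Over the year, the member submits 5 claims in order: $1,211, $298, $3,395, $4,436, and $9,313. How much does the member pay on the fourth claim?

$887.20

Bill 1, $1,211: all of it applies to the deductible. Cost to member: $1,211. OOP to date $1,211.
Bill 2, $298: entire amount goes to the deductible. Member pays $298; OOP now $1,509.
Bill 3, $3,395: $891 finishes the deductible; $2,504 goes to coinsurance; member's 20% is $500.80. Member pays $1,391.80; OOP now $2,900.80.
Bill 4, $4,436: 20% coinsurance on $4,436 = $887.20. Member owes $887.20 (running OOP $3,788).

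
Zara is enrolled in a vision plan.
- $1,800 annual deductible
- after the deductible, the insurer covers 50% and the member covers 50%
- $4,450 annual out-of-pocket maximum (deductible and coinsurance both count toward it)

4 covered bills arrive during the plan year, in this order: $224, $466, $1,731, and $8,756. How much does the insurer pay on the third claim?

Claim 1 — $224: all of it applies to the deductible. Member owes $224 (running OOP $224). Plan pays $224 − $224 = $0.
Claim 2 — $466: entire amount goes to the deductible. Member pays $466; OOP now $690. Plan pays $466 − $466 = $0.
Claim 3 — $1,731: $1,110 to deductible, leaving $621; coinsurance $621 × 50% = $310.50. Cost to member: $1,420.50. OOP to date $2,110.50. Insurer: $1,731 − $1,420.50 = $310.50.

$310.50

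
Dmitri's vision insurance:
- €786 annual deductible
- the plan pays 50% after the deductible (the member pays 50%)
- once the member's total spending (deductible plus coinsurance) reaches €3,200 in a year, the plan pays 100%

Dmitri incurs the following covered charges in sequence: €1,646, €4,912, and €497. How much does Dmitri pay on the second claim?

Claim 1 (€1,646): €786 to deductible, leaving €860; member's 50% is €430. Member pays €1,216; OOP now €1,216.
Claim 2 (€4,912): deductible already satisfied, so member's share is 50% × €4,912 = €2,456. Adding that to €1,216 gives €3,672, past the €3,200 cap; member pays only €3,200 − €1,216 = €1,984.

€1,984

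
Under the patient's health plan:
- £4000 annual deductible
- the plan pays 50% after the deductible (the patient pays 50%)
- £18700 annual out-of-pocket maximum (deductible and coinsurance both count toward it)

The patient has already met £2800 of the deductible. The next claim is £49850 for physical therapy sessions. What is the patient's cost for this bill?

£15900

Deductible still to meet: £4000 − £2800 = £1200.
The remaining £48650 (= £49850 − £1200) moves to coinsurance.
50% of £48650 = £24325 falls to the patient.
That puts the patient's cost at £1200 + £24325 = £25525 before any cap.
Year-to-date out-of-pocket would reach £2800 + £25525 = £28325, above the £18700 maximum, so the patient pays only £18700 − £2800 = £15900.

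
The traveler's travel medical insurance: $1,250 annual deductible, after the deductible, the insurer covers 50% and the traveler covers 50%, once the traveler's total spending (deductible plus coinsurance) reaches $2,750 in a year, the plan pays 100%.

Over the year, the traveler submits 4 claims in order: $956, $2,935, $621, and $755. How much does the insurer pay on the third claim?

$441.50

Claim 1 ($956): all of it applies to the deductible. Traveler owes $956 (running OOP $956). Insurer: $956 − $956 = $0.
Claim 2 ($2,935): $294 to deductible, leaving $2,641; 50% of $2,641 = $1,320.50. Traveler owes $1,614.50 (running OOP $2,570.50). Insurer: $2,935 − $1,614.50 = $1,320.50.
Claim 3 ($621): deductible already satisfied, so traveler's share is 50% × $621 = $310.50. OOP would hit $2,881 > $2,750, so the cap limits the traveler to $2,750 − $2,570.50 = $179.50. Plan pays $621 − $179.50 = $441.50.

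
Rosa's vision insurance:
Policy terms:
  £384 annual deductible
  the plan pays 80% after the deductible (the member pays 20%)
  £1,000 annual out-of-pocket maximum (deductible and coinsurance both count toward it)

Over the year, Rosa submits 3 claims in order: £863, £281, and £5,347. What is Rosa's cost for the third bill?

Claim 1 — £863: £384 finishes the deductible; £479 goes to coinsurance; member's 20% is £95.80. Cost to member: £479.80. OOP to date £479.80.
Claim 2 — £281: deductible already satisfied, so member's share is 20% × £281 = £56.20. Member owes £56.20 (running OOP £536).
Claim 3 — £5,347: deductible already satisfied, so member's share is 20% × £5,347 = £1,069.40. OOP would hit £1,605.40 > £1,000, so the cap limits the member to £1,000 − £536 = £464.

£464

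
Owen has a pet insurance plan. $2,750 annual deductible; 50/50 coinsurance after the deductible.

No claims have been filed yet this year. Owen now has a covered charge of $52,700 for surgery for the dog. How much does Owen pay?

$27,725

Nothing has been paid toward the $2,750 deductible, so the first $2,750 of this charge is applied there.
After the $2,750 deductible portion, $52,700 − $2,750 = $49,950 is subject to coinsurance.
50% of $49,950 = $24,975 falls to the owner.
That puts the owner's cost at $2,750 + $24,975 = $27,725.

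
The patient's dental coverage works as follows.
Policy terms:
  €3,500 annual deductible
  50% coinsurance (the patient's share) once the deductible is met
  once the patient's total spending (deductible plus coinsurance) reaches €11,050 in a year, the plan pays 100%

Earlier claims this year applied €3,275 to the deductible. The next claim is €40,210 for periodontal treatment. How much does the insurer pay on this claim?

€32,435

Deductible still to meet: €3,500 − €3,275 = €225.
That leaves €40,210 − €225 = €39,985 for coinsurance.
Coinsurance: €39,985 × 50% = €19,992.50.
That puts the patient's cost at €225 + €19,992.50 = €20,217.50 before any cap.
Year-to-date out-of-pocket would reach €3,275 + €20,217.50 = €23,492.50, above the €11,050 maximum, so the patient pays only €11,050 − €3,275 = €7,775.
The plan picks up €40,210 − €7,775 = €32,435.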